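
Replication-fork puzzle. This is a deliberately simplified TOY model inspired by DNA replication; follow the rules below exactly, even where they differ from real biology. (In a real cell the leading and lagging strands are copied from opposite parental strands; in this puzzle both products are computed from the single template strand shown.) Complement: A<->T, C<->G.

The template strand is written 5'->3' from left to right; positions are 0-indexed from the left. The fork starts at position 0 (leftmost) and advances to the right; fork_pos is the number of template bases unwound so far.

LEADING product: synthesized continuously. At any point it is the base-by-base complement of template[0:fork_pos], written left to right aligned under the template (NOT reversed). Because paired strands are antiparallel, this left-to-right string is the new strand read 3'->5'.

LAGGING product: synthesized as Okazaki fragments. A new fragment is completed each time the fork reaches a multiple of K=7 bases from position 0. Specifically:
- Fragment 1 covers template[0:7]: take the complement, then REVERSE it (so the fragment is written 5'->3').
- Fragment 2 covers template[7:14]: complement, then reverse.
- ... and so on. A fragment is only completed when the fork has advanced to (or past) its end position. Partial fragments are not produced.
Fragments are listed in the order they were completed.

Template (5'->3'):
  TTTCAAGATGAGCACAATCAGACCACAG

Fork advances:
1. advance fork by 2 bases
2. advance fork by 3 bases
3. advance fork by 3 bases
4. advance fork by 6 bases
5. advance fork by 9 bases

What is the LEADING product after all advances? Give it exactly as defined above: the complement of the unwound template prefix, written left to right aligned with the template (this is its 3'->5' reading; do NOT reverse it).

Step 1: advance 2 -> fork_pos = 0 + 2 = 2.
Step 2: advance 3 -> fork_pos = 2 + 3 = 5.
Step 3: advance 3 -> fork_pos = 5 + 3 = 8.
Step 4: advance 6 -> fork_pos = 8 + 6 = 14.
Step 5: advance 9 -> fork_pos = 14 + 9 = 23.
Unwound prefix: template[0:23] = TTTCAAGATGAGCACAATCAGAC
Complement it base by base (A<->T, C<->G), keeping left-to-right order:
  [0:5] TTTCA -> AAAGT
  [5:10] AGATG -> TCTAC
  [10:15] AGCAC -> TCGTG
  [15:20] AATCA -> TTAGT
  [20:23] GAC -> CTG
Concatenate: AAAGTTCTACTCGTGTTAGTCTG (length 23; written aligned with the template, i.e. 3'->5').

Answer: AAAGTTCTACTCGTGTTAGTCTG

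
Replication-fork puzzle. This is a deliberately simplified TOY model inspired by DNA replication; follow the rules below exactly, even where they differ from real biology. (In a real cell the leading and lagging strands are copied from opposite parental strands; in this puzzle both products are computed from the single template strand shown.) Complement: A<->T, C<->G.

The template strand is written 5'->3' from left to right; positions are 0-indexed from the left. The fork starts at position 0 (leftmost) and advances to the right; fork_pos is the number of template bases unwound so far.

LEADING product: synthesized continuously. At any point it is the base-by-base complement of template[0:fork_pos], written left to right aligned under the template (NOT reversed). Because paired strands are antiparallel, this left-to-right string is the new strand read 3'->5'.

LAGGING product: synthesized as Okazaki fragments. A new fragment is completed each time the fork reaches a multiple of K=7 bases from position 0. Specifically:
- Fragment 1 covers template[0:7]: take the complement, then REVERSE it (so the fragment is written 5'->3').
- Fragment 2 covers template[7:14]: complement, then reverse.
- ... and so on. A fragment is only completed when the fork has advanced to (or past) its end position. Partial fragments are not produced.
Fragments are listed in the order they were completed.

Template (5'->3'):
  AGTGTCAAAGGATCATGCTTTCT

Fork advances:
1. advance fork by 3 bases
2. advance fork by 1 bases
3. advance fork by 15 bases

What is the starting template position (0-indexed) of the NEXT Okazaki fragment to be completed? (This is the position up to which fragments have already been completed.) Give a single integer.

Step 1: advance 3 -> fork_pos = 0 + 3 = 3. Next multiple of 7 is 7 (not reached); still 0 fragment(s).
Step 2: advance 1 -> fork_pos = 3 + 1 = 4. Next multiple of 7 is 7 (not reached); still 0 fragment(s).
Step 3: advance 15 -> fork_pos = 4 + 15 = 19. Reached multiple(s) of 7: 7, 14 -> fragments 1-2 completed (2 total).
2 fragment(s) completed, covering template[0:14] (2 x 7 = 14). The next fragment, fragment 3, covers template[14:21], so it starts at position 14.

Answer: 14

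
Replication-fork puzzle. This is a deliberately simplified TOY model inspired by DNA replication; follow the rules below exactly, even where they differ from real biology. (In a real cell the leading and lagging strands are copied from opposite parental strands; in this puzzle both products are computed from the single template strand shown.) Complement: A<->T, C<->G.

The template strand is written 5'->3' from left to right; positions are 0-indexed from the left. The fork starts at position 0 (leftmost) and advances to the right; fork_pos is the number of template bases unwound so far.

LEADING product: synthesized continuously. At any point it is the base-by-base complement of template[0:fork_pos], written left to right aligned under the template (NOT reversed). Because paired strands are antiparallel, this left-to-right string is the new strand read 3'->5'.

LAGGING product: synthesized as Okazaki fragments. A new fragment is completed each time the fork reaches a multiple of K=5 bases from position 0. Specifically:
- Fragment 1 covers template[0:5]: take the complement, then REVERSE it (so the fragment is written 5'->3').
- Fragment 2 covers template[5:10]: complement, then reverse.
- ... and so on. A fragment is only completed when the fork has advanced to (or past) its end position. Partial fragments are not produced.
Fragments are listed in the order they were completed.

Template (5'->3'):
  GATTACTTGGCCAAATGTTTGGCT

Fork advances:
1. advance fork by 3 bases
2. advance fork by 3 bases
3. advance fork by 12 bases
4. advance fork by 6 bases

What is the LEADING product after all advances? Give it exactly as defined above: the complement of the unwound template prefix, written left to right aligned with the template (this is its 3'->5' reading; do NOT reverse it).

Step 1: advance 3 -> fork_pos = 0 + 3 = 3.
Step 2: advance 3 -> fork_pos = 3 + 3 = 6.
Step 3: advance 12 -> fork_pos = 6 + 12 = 18.
Step 4: advance 6 -> fork_pos = 18 + 6 = 24.
Unwound prefix: template[0:24] = GATTACTTGGCCAAATGTTTGGCT
Complement it base by base (A<->T, C<->G), keeping left-to-right order:
  [0:5] GATTA -> CTAAT
  [5:10] CTTGG -> GAACC
  [10:15] CCAAA -> GGTTT
  [15:20] TGTTT -> ACAAA
  [20:24] GGCT -> CCGA
Concatenate: CTAATGAACCGGTTTACAAACCGA (length 24; written aligned with the template, i.e. 3'->5').

Answer: CTAATGAACCGGTTTACAAACCGA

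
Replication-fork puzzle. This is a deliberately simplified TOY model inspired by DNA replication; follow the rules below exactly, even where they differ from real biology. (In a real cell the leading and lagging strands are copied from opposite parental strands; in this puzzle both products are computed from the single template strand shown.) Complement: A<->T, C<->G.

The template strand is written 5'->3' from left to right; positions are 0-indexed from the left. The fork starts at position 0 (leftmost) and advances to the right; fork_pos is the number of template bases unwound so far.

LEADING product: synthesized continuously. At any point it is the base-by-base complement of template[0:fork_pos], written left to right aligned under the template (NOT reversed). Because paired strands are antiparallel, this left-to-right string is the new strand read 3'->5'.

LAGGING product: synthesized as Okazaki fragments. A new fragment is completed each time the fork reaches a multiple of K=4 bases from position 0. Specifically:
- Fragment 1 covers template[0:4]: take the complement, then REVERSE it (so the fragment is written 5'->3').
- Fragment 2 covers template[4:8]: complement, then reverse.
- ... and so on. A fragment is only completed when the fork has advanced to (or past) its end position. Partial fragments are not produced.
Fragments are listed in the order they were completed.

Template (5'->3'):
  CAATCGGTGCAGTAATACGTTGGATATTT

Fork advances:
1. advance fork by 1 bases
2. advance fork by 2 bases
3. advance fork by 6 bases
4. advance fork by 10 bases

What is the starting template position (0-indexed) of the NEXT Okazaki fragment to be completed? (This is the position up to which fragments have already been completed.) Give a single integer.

Step 1: advance 1 -> fork_pos = 0 + 1 = 1. Next multiple of 4 is 4 (not reached); still 0 fragment(s).
Step 2: advance 2 -> fork_pos = 1 + 2 = 3. Next multiple of 4 is 4 (not reached); still 0 fragment(s).
Step 3: advance 6 -> fork_pos = 3 + 6 = 9. Reached multiple(s) of 4: 4, 8 -> fragments 1-2 completed (2 total).
Step 4: advance 10 -> fork_pos = 9 + 10 = 19. Reached multiple(s) of 4: 12, 16 -> fragments 3-4 completed (4 total).
4 fragment(s) completed, covering template[0:16] (4 x 4 = 16). The next fragment, fragment 5, covers template[16:20], so it starts at position 16.

Answer: 16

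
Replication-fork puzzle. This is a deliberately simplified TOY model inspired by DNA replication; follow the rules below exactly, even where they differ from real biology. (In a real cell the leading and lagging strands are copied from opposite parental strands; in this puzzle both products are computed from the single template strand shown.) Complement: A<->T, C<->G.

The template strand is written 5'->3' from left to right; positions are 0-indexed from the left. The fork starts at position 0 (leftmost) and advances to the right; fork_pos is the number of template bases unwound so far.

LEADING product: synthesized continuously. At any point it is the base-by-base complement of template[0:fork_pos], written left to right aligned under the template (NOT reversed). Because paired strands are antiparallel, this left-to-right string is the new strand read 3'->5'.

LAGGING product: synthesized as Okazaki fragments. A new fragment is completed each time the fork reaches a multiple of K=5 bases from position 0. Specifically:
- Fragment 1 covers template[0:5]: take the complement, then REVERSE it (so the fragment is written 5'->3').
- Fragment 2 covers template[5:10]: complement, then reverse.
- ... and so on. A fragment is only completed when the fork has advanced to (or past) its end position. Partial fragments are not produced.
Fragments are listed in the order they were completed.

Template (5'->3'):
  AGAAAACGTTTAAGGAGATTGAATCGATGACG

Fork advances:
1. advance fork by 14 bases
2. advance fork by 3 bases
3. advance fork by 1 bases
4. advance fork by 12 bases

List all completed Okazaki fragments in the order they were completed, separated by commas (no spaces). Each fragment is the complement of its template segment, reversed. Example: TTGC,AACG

Answer: TTTCT,AACGT,CCTTA,AATCT,GATTC,TCATC

Derivation:
Step 1: advance 14 -> fork_pos = 0 + 14 = 14. Reached multiple(s) of 5: 5, 10 -> fragments 1-2 completed (2 total).
Step 2: advance 3 -> fork_pos = 14 + 3 = 17. Reached multiple(s) of 5: 15 -> fragment 3 completed (3 total).
Step 3: advance 1 -> fork_pos = 17 + 1 = 18. Next multiple of 5 is 20 (not reached); still 3 fragment(s).
Step 4: advance 12 -> fork_pos = 18 + 12 = 30. Reached multiple(s) of 5: 20, 25, 30 -> fragments 4-6 completed (6 total).
Final fork_pos = 30, so 6 fragment(s) are complete. Build each: template segment -> complement -> reverse.
Fragment 1: template[0:5] = AGAAA -> complement TCTTT -> reversed TTTCT
Fragment 2: template[5:10] = ACGTT -> complement TGCAA -> reversed AACGT
Fragment 3: template[10:15] = TAAGG -> complement ATTCC -> reversed CCTTA
Fragment 4: template[15:20] = AGATT -> complement TCTAA -> reversed AATCT
Fragment 5: template[20:25] = GAATC -> complement CTTAG -> reversed GATTC
Fragment 6: template[25:30] = GATGA -> complement CTACT -> reversed TCATC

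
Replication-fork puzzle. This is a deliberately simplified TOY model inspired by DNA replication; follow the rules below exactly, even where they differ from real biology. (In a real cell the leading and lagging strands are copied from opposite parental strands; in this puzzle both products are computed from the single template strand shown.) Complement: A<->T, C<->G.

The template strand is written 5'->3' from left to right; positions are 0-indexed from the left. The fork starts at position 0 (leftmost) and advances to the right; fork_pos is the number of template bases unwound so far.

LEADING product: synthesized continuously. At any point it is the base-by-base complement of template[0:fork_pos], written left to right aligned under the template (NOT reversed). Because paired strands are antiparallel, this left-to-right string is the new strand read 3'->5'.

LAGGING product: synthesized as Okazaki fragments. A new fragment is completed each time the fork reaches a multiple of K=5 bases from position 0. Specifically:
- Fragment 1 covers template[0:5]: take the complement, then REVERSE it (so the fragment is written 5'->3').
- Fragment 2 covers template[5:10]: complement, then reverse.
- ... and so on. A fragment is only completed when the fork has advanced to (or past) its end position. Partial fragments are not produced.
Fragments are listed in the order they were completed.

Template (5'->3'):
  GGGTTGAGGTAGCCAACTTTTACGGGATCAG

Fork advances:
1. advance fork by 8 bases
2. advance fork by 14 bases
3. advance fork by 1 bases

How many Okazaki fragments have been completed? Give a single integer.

Step 1: advance 8 -> fork_pos = 0 + 8 = 8. Reached multiple(s) of 5: 5 -> fragment 1 completed (1 total).
Step 2: advance 14 -> fork_pos = 8 + 14 = 22. Reached multiple(s) of 5: 10, 15, 20 -> fragments 2-4 completed (4 total).
Step 3: advance 1 -> fork_pos = 22 + 1 = 23. Next multiple of 5 is 25 (not reached); still 4 fragment(s).
Check: final fork_pos = 23; the multiples of 5 that are <= 23 are 5..20 -> 23 // 5 = 4 completed fragment(s).

Answer: 4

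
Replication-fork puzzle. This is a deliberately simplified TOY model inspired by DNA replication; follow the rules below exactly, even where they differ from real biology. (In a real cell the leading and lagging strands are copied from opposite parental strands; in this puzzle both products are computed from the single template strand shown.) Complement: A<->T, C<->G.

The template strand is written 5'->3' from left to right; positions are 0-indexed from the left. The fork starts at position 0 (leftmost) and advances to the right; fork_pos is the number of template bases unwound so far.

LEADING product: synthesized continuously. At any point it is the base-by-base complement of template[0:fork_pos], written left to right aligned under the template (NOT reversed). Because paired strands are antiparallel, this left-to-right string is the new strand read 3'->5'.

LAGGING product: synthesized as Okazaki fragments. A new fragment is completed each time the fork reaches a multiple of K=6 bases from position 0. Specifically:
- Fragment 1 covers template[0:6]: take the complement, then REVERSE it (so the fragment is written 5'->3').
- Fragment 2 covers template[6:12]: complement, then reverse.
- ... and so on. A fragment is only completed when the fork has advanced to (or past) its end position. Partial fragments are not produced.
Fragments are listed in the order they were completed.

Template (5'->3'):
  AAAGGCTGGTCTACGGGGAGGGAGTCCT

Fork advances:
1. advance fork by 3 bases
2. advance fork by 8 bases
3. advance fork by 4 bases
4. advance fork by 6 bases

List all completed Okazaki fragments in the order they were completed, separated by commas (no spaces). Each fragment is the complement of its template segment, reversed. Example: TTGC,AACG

Step 1: advance 3 -> fork_pos = 0 + 3 = 3. Next multiple of 6 is 6 (not reached); still 0 fragment(s).
Step 2: advance 8 -> fork_pos = 3 + 8 = 11. Reached multiple(s) of 6: 6 -> fragment 1 completed (1 total).
Step 3: advance 4 -> fork_pos = 11 + 4 = 15. Reached multiple(s) of 6: 12 -> fragment 2 completed (2 total).
Step 4: advance 6 -> fork_pos = 15 + 6 = 21. Reached multiple(s) of 6: 18 -> fragment 3 completed (3 total).
Final fork_pos = 21, so 3 fragment(s) are complete. Build each: template segment -> complement -> reverse.
Fragment 1: template[0:6] = AAAGGC -> complement TTTCCG -> reversed GCCTTT
Fragment 2: template[6:12] = TGGTCT -> complement ACCAGA -> reversed AGACCA
Fragment 3: template[12:18] = ACGGGG -> complement TGCCCC -> reversed CCCCGT

Answer: GCCTTT,AGACCA,CCCCGT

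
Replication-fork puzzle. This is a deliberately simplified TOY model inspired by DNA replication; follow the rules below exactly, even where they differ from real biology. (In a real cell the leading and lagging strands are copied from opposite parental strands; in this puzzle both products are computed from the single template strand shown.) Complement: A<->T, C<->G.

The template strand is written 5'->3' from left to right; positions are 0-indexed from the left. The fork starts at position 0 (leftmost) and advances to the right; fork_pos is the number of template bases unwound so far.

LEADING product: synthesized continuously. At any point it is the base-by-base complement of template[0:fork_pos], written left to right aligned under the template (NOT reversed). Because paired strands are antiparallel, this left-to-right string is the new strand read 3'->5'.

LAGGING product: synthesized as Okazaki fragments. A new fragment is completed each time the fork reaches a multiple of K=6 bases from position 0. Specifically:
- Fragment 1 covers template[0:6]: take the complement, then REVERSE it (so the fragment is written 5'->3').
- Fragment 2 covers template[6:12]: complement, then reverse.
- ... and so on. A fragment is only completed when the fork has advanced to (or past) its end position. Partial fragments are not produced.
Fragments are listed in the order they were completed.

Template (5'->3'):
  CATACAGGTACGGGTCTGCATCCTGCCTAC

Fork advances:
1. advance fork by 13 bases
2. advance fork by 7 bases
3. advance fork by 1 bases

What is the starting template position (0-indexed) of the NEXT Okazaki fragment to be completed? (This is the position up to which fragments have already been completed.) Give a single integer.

Answer: 18

Derivation:
Step 1: advance 13 -> fork_pos = 0 + 13 = 13. Reached multiple(s) of 6: 6, 12 -> fragments 1-2 completed (2 total).
Step 2: advance 7 -> fork_pos = 13 + 7 = 20. Reached multiple(s) of 6: 18 -> fragment 3 completed (3 total).
Step 3: advance 1 -> fork_pos = 20 + 1 = 21. Next multiple of 6 is 24 (not reached); still 3 fragment(s).
3 fragment(s) completed, covering template[0:18] (3 x 6 = 18). The next fragment, fragment 4, covers template[18:24], so it starts at position 18.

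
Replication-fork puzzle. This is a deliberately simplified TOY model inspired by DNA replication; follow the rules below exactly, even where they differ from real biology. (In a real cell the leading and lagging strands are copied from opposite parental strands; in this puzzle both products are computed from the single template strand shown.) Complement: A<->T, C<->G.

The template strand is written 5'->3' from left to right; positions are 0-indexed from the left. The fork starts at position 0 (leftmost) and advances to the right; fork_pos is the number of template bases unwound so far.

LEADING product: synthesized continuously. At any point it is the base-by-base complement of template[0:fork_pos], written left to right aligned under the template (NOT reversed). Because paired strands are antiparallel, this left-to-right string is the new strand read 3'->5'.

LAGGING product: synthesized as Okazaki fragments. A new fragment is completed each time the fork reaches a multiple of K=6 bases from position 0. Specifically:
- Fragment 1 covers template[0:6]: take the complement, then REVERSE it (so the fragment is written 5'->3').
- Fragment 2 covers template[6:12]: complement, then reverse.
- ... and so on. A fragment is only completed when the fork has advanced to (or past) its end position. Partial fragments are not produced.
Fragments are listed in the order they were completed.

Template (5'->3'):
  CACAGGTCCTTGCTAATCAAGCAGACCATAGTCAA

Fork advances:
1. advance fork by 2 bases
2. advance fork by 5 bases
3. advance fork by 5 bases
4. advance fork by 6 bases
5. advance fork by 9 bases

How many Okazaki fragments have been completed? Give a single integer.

Answer: 4

Derivation:
Step 1: advance 2 -> fork_pos = 0 + 2 = 2. Next multiple of 6 is 6 (not reached); still 0 fragment(s).
Step 2: advance 5 -> fork_pos = 2 + 5 = 7. Reached multiple(s) of 6: 6 -> fragment 1 completed (1 total).
Step 3: advance 5 -> fork_pos = 7 + 5 = 12. Reached multiple(s) of 6: 12 -> fragment 2 completed (2 total).
Step 4: advance 6 -> fork_pos = 12 + 6 = 18. Reached multiple(s) of 6: 18 -> fragment 3 completed (3 total).
Step 5: advance 9 -> fork_pos = 18 + 9 = 27. Reached multiple(s) of 6: 24 -> fragment 4 completed (4 total).
Check: final fork_pos = 27; the multiples of 6 that are <= 27 are 6..24 -> 27 // 6 = 4 completed fragment(s).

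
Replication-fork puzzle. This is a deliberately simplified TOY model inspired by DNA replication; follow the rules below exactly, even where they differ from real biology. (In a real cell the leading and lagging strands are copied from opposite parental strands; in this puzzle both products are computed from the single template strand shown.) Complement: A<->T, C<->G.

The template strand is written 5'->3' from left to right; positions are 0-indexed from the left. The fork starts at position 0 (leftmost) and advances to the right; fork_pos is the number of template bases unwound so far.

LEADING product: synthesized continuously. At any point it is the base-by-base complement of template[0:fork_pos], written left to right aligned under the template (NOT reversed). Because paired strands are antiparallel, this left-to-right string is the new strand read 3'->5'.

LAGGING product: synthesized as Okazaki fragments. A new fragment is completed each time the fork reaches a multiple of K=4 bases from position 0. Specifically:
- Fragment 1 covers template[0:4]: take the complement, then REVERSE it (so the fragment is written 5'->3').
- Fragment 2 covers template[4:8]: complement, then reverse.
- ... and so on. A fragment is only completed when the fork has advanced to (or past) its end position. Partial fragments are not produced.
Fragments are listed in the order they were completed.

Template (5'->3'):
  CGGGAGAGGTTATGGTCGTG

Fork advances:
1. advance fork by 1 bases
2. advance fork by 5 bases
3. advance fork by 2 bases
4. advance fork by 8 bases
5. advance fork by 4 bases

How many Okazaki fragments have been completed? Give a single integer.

Answer: 5

Derivation:
Step 1: advance 1 -> fork_pos = 0 + 1 = 1. Next multiple of 4 is 4 (not reached); still 0 fragment(s).
Step 2: advance 5 -> fork_pos = 1 + 5 = 6. Reached multiple(s) of 4: 4 -> fragment 1 completed (1 total).
Step 3: advance 2 -> fork_pos = 6 + 2 = 8. Reached multiple(s) of 4: 8 -> fragment 2 completed (2 total).
Step 4: advance 8 -> fork_pos = 8 + 8 = 16. Reached multiple(s) of 4: 12, 16 -> fragments 3-4 completed (4 total).
Step 5: advance 4 -> fork_pos = 16 + 4 = 20. Reached multiple(s) of 4: 20 -> fragment 5 completed (5 total).
Check: final fork_pos = 20; the multiples of 4 that are <= 20 are 4..20 -> 20 // 4 = 5 completed fragment(s).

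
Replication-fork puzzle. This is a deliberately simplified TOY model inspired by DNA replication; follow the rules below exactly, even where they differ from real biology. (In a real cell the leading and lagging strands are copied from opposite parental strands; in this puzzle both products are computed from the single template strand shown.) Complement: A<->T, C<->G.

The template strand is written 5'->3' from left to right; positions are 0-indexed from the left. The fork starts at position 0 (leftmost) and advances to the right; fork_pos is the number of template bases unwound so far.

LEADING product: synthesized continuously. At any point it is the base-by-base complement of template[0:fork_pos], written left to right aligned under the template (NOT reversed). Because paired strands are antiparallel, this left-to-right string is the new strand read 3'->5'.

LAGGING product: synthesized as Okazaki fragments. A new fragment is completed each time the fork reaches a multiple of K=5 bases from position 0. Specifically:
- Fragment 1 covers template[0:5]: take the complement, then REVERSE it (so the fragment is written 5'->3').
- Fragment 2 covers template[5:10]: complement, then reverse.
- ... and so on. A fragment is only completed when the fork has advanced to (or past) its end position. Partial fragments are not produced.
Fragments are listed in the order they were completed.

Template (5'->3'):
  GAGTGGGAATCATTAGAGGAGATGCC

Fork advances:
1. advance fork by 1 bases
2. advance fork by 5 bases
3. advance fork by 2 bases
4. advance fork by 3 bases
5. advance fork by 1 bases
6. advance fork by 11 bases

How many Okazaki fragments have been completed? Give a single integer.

Answer: 4

Derivation:
Step 1: advance 1 -> fork_pos = 0 + 1 = 1. Next multiple of 5 is 5 (not reached); still 0 fragment(s).
Step 2: advance 5 -> fork_pos = 1 + 5 = 6. Reached multiple(s) of 5: 5 -> fragment 1 completed (1 total).
Step 3: advance 2 -> fork_pos = 6 + 2 = 8. Next multiple of 5 is 10 (not reached); still 1 fragment(s).
Step 4: advance 3 -> fork_pos = 8 + 3 = 11. Reached multiple(s) of 5: 10 -> fragment 2 completed (2 total).
Step 5: advance 1 -> fork_pos = 11 + 1 = 12. Next multiple of 5 is 15 (not reached); still 2 fragment(s).
Step 6: advance 11 -> fork_pos = 12 + 11 = 23. Reached multiple(s) of 5: 15, 20 -> fragments 3-4 completed (4 total).
Check: final fork_pos = 23; the multiples of 5 that are <= 23 are 5..20 -> 23 // 5 = 4 completed fragment(s).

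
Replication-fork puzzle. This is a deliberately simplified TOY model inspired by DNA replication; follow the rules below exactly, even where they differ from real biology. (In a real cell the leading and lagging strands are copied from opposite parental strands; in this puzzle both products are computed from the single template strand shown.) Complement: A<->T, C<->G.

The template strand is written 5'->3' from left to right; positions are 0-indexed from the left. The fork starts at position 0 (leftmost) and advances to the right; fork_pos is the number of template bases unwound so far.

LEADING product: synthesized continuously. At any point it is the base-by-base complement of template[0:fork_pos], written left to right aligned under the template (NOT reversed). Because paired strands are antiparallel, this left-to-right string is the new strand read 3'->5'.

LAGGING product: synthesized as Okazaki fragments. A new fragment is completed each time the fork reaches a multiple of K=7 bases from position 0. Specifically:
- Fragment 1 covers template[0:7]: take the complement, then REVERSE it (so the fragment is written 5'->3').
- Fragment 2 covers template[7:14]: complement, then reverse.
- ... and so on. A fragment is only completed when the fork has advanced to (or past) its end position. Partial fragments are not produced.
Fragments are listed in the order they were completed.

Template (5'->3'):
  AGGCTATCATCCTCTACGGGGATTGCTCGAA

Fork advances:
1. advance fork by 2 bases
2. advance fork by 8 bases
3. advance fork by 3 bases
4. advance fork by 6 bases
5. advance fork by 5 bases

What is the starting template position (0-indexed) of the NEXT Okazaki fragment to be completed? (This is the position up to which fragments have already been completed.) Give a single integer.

Step 1: advance 2 -> fork_pos = 0 + 2 = 2. Next multiple of 7 is 7 (not reached); still 0 fragment(s).
Step 2: advance 8 -> fork_pos = 2 + 8 = 10. Reached multiple(s) of 7: 7 -> fragment 1 completed (1 total).
Step 3: advance 3 -> fork_pos = 10 + 3 = 13. Next multiple of 7 is 14 (not reached); still 1 fragment(s).
Step 4: advance 6 -> fork_pos = 13 + 6 = 19. Reached multiple(s) of 7: 14 -> fragment 2 completed (2 total).
Step 5: advance 5 -> fork_pos = 19 + 5 = 24. Reached multiple(s) of 7: 21 -> fragment 3 completed (3 total).
3 fragment(s) completed, covering template[0:21] (3 x 7 = 21). The next fragment, fragment 4, covers template[21:28], so it starts at position 21.

Answer: 21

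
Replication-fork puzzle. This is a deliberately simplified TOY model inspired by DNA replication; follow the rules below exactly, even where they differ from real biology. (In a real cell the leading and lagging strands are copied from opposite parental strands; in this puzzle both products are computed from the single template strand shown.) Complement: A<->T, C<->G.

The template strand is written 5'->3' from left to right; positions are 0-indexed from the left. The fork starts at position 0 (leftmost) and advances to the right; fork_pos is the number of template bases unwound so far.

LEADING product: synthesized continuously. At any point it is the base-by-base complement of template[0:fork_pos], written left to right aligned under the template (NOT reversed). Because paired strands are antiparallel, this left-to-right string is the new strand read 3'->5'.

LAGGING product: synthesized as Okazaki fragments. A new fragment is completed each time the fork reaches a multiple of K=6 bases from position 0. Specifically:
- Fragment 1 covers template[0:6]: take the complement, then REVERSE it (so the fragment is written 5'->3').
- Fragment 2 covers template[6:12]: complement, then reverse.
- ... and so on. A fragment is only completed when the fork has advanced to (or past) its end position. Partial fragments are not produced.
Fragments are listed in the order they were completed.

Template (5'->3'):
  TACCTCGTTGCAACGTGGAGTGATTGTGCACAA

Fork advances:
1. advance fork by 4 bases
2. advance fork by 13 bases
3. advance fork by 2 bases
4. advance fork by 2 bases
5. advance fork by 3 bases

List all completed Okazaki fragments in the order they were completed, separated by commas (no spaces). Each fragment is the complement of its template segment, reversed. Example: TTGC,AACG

Step 1: advance 4 -> fork_pos = 0 + 4 = 4. Next multiple of 6 is 6 (not reached); still 0 fragment(s).
Step 2: advance 13 -> fork_pos = 4 + 13 = 17. Reached multiple(s) of 6: 6, 12 -> fragments 1-2 completed (2 total).
Step 3: advance 2 -> fork_pos = 17 + 2 = 19. Reached multiple(s) of 6: 18 -> fragment 3 completed (3 total).
Step 4: advance 2 -> fork_pos = 19 + 2 = 21. Next multiple of 6 is 24 (not reached); still 3 fragment(s).
Step 5: advance 3 -> fork_pos = 21 + 3 = 24. Reached multiple(s) of 6: 24 -> fragment 4 completed (4 total).
Final fork_pos = 24, so 4 fragment(s) are complete. Build each: template segment -> complement -> reverse.
Fragment 1: template[0:6] = TACCTC -> complement ATGGAG -> reversed GAGGTA
Fragment 2: template[6:12] = GTTGCA -> complement CAACGT -> reversed TGCAAC
Fragment 3: template[12:18] = ACGTGG -> complement TGCACC -> reversed CCACGT
Fragment 4: template[18:24] = AGTGAT -> complement TCACTA -> reversed ATCACT

Answer: GAGGTA,TGCAAC,CCACGT,ATCACT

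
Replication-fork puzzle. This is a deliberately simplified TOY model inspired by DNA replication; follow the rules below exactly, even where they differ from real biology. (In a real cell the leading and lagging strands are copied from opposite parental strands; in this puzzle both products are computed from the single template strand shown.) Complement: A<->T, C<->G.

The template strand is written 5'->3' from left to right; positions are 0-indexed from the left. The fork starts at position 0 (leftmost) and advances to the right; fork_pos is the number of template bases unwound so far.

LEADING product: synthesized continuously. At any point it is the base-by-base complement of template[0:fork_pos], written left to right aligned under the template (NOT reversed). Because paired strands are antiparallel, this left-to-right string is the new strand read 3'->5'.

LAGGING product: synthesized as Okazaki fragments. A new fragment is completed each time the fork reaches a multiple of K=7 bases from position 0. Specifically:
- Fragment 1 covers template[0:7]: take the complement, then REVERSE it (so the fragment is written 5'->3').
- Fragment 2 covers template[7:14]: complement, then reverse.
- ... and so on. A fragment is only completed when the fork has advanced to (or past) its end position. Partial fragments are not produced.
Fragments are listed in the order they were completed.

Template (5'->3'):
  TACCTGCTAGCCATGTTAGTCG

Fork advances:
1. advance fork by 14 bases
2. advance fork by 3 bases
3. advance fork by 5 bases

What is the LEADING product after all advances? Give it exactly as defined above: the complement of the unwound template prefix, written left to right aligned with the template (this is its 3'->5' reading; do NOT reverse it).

Step 1: advance 14 -> fork_pos = 0 + 14 = 14.
Step 2: advance 3 -> fork_pos = 14 + 3 = 17.
Step 3: advance 5 -> fork_pos = 17 + 5 = 22.
Unwound prefix: template[0:22] = TACCTGCTAGCCATGTTAGTCG
Complement it base by base (A<->T, C<->G), keeping left-to-right order:
  [0:5] TACCT -> ATGGA
  [5:10] GCTAG -> CGATC
  [10:15] CCATG -> GGTAC
  [15:20] TTAGT -> AATCA
  [20:22] CG -> GC
Concatenate: ATGGACGATCGGTACAATCAGC (length 22; written aligned with the template, i.e. 3'->5').

Answer: ATGGACGATCGGTACAATCAGC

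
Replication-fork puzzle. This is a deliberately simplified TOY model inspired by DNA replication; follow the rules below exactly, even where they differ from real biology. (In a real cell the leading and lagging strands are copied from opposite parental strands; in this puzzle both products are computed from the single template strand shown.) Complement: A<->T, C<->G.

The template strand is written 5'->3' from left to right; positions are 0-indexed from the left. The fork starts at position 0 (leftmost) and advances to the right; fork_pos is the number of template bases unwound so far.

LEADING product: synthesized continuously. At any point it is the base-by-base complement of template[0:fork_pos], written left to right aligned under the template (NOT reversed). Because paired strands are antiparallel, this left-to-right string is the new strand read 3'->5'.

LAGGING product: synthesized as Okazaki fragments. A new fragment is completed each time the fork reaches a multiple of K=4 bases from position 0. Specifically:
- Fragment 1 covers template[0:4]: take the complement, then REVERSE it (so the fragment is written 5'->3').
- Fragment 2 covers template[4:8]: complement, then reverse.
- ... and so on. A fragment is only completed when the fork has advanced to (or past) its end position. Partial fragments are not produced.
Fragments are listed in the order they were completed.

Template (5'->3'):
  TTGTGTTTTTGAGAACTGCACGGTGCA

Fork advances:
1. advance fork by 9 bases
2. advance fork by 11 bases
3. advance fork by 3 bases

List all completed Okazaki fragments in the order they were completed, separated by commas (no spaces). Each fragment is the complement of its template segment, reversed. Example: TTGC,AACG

Answer: ACAA,AAAC,TCAA,GTTC,TGCA

Derivation:
Step 1: advance 9 -> fork_pos = 0 + 9 = 9. Reached multiple(s) of 4: 4, 8 -> fragments 1-2 completed (2 total).
Step 2: advance 11 -> fork_pos = 9 + 11 = 20. Reached multiple(s) of 4: 12, 16, 20 -> fragments 3-5 completed (5 total).
Step 3: advance 3 -> fork_pos = 20 + 3 = 23. Next multiple of 4 is 24 (not reached); still 5 fragment(s).
Final fork_pos = 23, so 5 fragment(s) are complete. Build each: template segment -> complement -> reverse.
Fragment 1: template[0:4] = TTGT -> complement AACA -> reversed ACAA
Fragment 2: template[4:8] = GTTT -> complement CAAA -> reversed AAAC
Fragment 3: template[8:12] = TTGA -> complement AACT -> reversed TCAA
Fragment 4: template[12:16] = GAAC -> complement CTTG -> reversed GTTC
Fragment 5: template[16:20] = TGCA -> complement ACGT -> reversed TGCA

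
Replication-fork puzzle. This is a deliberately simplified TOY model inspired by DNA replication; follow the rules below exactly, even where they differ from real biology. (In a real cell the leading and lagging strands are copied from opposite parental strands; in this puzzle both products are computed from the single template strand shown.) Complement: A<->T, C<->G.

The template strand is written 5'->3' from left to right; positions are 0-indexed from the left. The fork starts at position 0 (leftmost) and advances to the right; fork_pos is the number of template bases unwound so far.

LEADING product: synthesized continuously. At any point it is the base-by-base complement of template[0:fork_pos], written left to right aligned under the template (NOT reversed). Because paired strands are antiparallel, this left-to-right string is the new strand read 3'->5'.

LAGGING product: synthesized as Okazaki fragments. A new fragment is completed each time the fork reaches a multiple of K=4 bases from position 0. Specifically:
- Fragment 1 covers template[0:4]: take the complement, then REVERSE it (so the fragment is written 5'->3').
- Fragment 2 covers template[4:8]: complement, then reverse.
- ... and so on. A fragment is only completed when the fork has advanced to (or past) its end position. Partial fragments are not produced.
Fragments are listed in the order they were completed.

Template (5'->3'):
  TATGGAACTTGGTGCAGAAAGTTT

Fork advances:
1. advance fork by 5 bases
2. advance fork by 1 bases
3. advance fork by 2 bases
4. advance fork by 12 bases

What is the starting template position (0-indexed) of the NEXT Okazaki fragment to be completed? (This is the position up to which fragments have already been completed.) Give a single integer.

Answer: 20

Derivation:
Step 1: advance 5 -> fork_pos = 0 + 5 = 5. Reached multiple(s) of 4: 4 -> fragment 1 completed (1 total).
Step 2: advance 1 -> fork_pos = 5 + 1 = 6. Next multiple of 4 is 8 (not reached); still 1 fragment(s).
Step 3: advance 2 -> fork_pos = 6 + 2 = 8. Reached multiple(s) of 4: 8 -> fragment 2 completed (2 total).
Step 4: advance 12 -> fork_pos = 8 + 12 = 20. Reached multiple(s) of 4: 12, 16, 20 -> fragments 3-5 completed (5 total).
5 fragment(s) completed, covering template[0:20] (5 x 4 = 20). The next fragment, fragment 6, covers template[20:24], so it starts at position 20.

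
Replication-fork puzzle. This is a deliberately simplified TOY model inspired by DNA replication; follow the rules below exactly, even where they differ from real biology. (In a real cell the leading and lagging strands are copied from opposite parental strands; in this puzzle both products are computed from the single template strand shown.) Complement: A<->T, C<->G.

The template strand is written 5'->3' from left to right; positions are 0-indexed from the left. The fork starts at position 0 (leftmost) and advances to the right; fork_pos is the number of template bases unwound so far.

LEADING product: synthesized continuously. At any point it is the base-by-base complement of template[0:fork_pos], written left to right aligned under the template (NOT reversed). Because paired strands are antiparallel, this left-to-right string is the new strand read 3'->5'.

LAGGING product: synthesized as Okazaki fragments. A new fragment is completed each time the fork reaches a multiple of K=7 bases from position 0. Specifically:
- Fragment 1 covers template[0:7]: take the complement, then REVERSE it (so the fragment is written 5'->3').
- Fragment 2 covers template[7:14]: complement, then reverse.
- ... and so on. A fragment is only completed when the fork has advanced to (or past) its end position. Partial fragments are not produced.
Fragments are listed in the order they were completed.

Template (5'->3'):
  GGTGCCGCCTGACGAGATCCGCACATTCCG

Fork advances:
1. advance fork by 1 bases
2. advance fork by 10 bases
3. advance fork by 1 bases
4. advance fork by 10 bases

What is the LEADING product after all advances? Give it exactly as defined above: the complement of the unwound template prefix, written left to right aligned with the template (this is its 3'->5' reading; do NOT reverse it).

Answer: CCACGGCGGACTGCTCTAGGCG

Derivation:
Step 1: advance 1 -> fork_pos = 0 + 1 = 1.
Step 2: advance 10 -> fork_pos = 1 + 10 = 11.
Step 3: advance 1 -> fork_pos = 11 + 1 = 12.
Step 4: advance 10 -> fork_pos = 12 + 10 = 22.
Unwound prefix: template[0:22] = GGTGCCGCCTGACGAGATCCGC
Complement it base by base (A<->T, C<->G), keeping left-to-right order:
  [0:5] GGTGC -> CCACG
  [5:10] CGCCT -> GCGGA
  [10:15] GACGA -> CTGCT
  [15:20] GATCC -> CTAGG
  [20:22] GC -> CG
Concatenate: CCACGGCGGACTGCTCTAGGCG (length 22; written aligned with the template, i.e. 3'->5').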